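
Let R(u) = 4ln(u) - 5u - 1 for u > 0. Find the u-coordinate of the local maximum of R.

R'(u) = 4/u − 5 = 0 gives u = 4/5.
R''(u) = -4/u², which is negative for u > 0, so this is a local maximum.
R(4/5) = 4·ln(4/5) - 4 - 1 ≈ -5.8926.

4/5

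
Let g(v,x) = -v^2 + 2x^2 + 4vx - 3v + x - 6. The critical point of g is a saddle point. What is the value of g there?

-115/24

∂g/∂v = -2v + 4x - 3 = 0 and ∂g/∂x = 4v + 4x + 1 = 0, so (v, x) = (-2/3, 5/12).
The Hessian has g_{vv} = -2, g_{xx} = 4, g_{vx} = 4, giving D = -24 < 0, so the point is a saddle point.
g(-2/3, 5/12) = -115/24.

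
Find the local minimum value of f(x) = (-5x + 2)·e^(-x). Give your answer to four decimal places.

-1.2330

f'(x) = (-5)·e^(-x) + (-5x + 2)·(-1)·e^(-x) = (5x - 7)·e^(-x). Since e^(-x) > 0, the only critical point is x = 7/5.
f''(7/5) has the same sign as 5 > 0, so this is a local minimum.
f(7/5) = (-5)·e^(-7/5) ≈ -1.2330.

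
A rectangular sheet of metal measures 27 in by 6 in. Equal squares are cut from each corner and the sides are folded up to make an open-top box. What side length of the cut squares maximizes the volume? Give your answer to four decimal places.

1.4073

With cut size x, the volume is V(x) = x(27 − 2x)(6 − 2x) for 0 < x < 3.
V'(x) = 12x^2 − 132x + 162. Setting V'(x) = 0 gives x ≈ 1.4073 (the root in (0, 3)).
V''(x) = 24x − 132 is negative there, so this is the maximum; V ≈ 108.4186.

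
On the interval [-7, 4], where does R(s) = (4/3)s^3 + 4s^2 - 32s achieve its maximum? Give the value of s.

-4

Differentiating, R'(s) = 4s^2 + 8s - 32; which vanishes at s = -4 and s = 2.
Compare values at every candidate in [-7, 4]: R(-7) = -112/3,  R(-4) = 320/3,  R(2) = -112/3,  R(4) = 64/3.
The maximum over the interval is 320/3, attained at s = -4.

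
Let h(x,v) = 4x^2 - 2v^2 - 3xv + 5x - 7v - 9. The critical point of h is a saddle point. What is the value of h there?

-8

∂h/∂x = 8x - 3v + 5 = 0 and ∂h/∂v = -3x - 4v - 7 = 0, so (x, v) = (-1, -1).
The Hessian has h_{xx} = 8, h_{vv} = -4, h_{xv} = -3, giving D = -41 < 0, so the point is a saddle point.
h(-1, -1) = -8.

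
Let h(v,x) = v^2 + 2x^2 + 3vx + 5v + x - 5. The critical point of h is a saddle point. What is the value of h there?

∂h/∂v = 2v + 3x + 5 = 0 and ∂h/∂x = 3v + 4x + 1 = 0, so (v, x) = (17, -13).
The Hessian has h_{vv} = 2, h_{xx} = 4, h_{vx} = 3, giving D = -1 < 0, so the point is a saddle point.
h(17, -13) = 31.

31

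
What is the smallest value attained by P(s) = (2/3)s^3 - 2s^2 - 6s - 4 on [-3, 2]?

Differentiating, P'(s) = 2s^2 - 4s - 6; whose only zero in [-3, 2] is s = -1.
Evaluating at the critical points and endpoints: P(-3) = -22, P(-1) = -2/3, P(2) = -56/3.
So the minimum is P(-3) = -22.

-22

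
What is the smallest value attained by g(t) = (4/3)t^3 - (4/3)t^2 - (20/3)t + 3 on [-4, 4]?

-77

Differentiating, g'(t) = 4t^2 - (8/3)t - 20/3; which vanishes at t = -1 and t = 5/3.
Candidates: g(-4) = -77; g(-1) = 7; g(5/3) = -457/81; g(4) = 121/3.
So the minimum is g(-4) = -77.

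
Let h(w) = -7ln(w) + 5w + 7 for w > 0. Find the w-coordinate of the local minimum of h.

h'(w) = -7/w + 5 = 0 gives w = 7/5.
h''(w) = 7/w², which is positive for w > 0, so this is a local minimum.
h(7/5) = -7·ln(7/5) + 7 + 7 ≈ 11.6447.

7/5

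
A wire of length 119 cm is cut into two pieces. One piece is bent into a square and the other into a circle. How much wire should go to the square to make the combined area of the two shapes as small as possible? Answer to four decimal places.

66.6518

Let x be the length used for the square. Square side x/4; circle radius (119−x)/(2π).
A(x) = (x/4)² + π·((119−x)/(2π))² = x²/16 + (119−x)²/(4π) for 0 ≤ x ≤ 119. A'(x) = x/8 − (119−x)/(2π) = 0 gives x = 4·119/(π+4) ≈ 66.6518.
A'' = 1/8 + 1/(2π) > 0, so this gives the minimum combined area; x ≈ 66.6518 cm to the square.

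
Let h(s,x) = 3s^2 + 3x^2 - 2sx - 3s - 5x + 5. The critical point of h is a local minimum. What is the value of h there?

∂h/∂s = 6s - 2x - 3 = 0 and ∂h/∂x = -2s + 6x - 5 = 0, so (s, x) = (7/8, 9/8).
The Hessian has h_{ss} = 6, h_{xx} = 6, h_{sx} = -2, giving D = 32 > 0 with h_{ss} > 0, so the point is a local minimum.
h(7/8, 9/8) = 7/8.

7/8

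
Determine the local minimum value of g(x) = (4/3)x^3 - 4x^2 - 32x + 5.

g'(x) = 4x^2 - 8x - 32. Setting g'(x) = 0 gives x ∈ {-2, 4}.
Since g''(x) = 8x - 8, we get g''(-2) = -24 < 0 ⇒ local maximum; g''(4) = 24 > 0 ⇒ local minimum.
The local minimum is g(4) = -305/3.

-305/3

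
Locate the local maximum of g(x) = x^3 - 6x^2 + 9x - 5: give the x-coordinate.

Critical points: g'(x) = 3x^2 - 12x + 9 vanishes at x = 1, 3.
g''(x) = 6x - 12. g''(1) = -6 < 0 ⇒ local maximum; g''(3) = 6 > 0 ⇒ local minimum.
The local maximum is g(1) = -1.

1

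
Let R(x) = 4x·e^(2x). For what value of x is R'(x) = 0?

Differentiating with the product rule gives R'(x) = (8x + 4)·e^(2x). Since e^(2x) > 0, the only critical point is x = -1/2.
R''(-1/2) has the same sign as 8 > 0, so this is a local minimum.
R(-1/2) = (-2)·e^(-1) ≈ -0.7358.

-1/2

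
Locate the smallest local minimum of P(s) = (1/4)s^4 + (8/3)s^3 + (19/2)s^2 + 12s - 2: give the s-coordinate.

-1

P'(s) = s^3 + 8s^2 + 19s + 12 = 0 at s = -4, -3, -1.
Second-derivative test with P''(s) = 3s^2 + 16s + 19: P''(-4) = 3 > 0 ⇒ local minimum; P''(-3) = -2 < 0 ⇒ local maximum; P''(-1) = 6 > 0 ⇒ local minimum.
Thus P has its smallest local minimum at s = -1, with value -83/12.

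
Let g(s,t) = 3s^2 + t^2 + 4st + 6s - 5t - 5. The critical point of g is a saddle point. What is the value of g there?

∂g/∂s = 6s + 4t + 6 = 0 and ∂g/∂t = 4s + 2t - 5 = 0, so (s, t) = (8, -27/2).
The Hessian has g_{ss} = 6, g_{tt} = 2, g_{st} = 4, giving D = -4 < 0, so the point is a saddle point.
g(8, -27/2) = 211/4.

211/4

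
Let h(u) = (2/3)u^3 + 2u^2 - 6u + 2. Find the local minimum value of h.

h'(u) = 2u^2 + 4u - 6 = 0 at u = -3, 1.
Since h''(u) = 4u + 4, we get h''(-3) = -8 < 0 ⇒ local maximum; h''(1) = 8 > 0 ⇒ local minimum.
Thus h has its local minimum at u = 1, with value -4/3.

-4/3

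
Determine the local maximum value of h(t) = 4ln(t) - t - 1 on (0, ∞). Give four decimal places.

h'(t) = 4/t − 1 = 0 gives t = 4.
h''(t) = -4/t², which is negative for t > 0, so this is a local maximum.
h(4) = 4·ln(4) - 4 - 1 ≈ 0.5452.

0.5452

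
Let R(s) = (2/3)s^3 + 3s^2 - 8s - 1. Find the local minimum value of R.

R'(s) = 2s^2 + 6s - 8. Setting R'(s) = 0 gives s ∈ {-4, 1}.
Since R''(s) = 4s + 6, we get R''(-4) = -10 < 0 ⇒ local maximum; R''(1) = 10 > 0 ⇒ local minimum.
The local minimum is R(1) = -16/3.

-16/3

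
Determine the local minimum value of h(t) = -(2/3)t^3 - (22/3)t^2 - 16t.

h'(t) = -2t^2 - (44/3)t - 16 = 0 at t = -6, -4/3.
Second-derivative test with h''(t) = -4t - 44/3: h''(-6) = 28/3 > 0 ⇒ local minimum; h''(-4/3) = -28/3 < 0 ⇒ local maximum.
So the local minimum value is h(-6) = -24.

-24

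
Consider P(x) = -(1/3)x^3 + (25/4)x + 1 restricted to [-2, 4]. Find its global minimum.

P'(x) = -x^2 + 25/4, whose only zero in [-2, 4] is x = 5/2.
Candidates: P(-2) = -53/6; P(5/2) = 137/12; P(4) = 14/3.
Hence the absolute minimum is -53/6 at x = -2.

-53/6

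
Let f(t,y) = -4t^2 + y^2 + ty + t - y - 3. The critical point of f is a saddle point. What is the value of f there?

∂f/∂t = -8t + y + 1 = 0 and ∂f/∂y = t + 2y - 1 = 0, so (t, y) = (3/17, 7/17).
The Hessian has f_{tt} = -8, f_{yy} = 2, f_{ty} = 1, giving D = -17 < 0, so the point is a saddle point.
f(3/17, 7/17) = -53/17.

-53/17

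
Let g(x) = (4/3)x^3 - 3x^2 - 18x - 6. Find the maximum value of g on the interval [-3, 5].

39/4

The derivative is 4x^2 - 6x - 18, which vanishes at x = -3/2 and x = 3.
Candidates: g(-3) = -15,  g(-3/2) = 39/4,  g(3) = -51,  g(5) = -13/3.
The maximum over the interval is 39/4, attained at x = -3/2.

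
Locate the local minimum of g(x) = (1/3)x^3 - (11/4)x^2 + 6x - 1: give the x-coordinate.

Critical points: g'(x) = x^2 - (11/2)x + 6 vanishes at x = 3/2, 4.
Since g''(x) = 2x - 11/2, we get g''(3/2) = -5/2 < 0 ⇒ local maximum; g''(4) = 5/2 > 0 ⇒ local minimum.
The local minimum is g(4) = 1/3.

4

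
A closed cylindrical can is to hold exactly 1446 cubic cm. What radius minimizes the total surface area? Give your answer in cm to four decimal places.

6.1282

With radius r and height h, πr²h = 1446 so h = 1446/(πr²), and S(r) = 2πr² + 2πrh = 2πr² + 2·1446/r.
S'(r) = 4πr − 2·1446/r² = 0 ⇒ r³ = 1446/(2π), so r ≈ 6.1282 and h = 2r ≈ 12.2563.
S''(r) = 4π + 4·1446/r³ > 0, so this is the minimum; S ≈ 707.8807.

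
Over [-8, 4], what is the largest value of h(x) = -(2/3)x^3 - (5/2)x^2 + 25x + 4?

The derivative is -2x^2 - 5x + 25, which vanishes at x = -5 and x = 5/2.
Evaluating at the critical points and endpoints: h(-8) = -44/3; h(-5) = -601/6; h(5/2) = 971/24; h(4) = 64/3.
Hence the absolute maximum is 971/24 at x = 5/2.

971/24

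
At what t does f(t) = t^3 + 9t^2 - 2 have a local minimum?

0

f'(t) = 3t^2 + 18t = 0 at t = -6, 0.
Since f''(t) = 6t + 18, we get f''(-6) = -18 < 0 ⇒ local maximum; f''(0) = 18 > 0 ⇒ local minimum.
The local minimum is f(0) = -2.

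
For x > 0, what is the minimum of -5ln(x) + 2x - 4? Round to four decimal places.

-3.5815

R'(x) = -5/x + 2 = 0 gives x = 5/2.
R''(x) = 5/x², which is positive for x > 0, so this is a local minimum.
R(5/2) = -5·ln(5/2) + 5 - 4 ≈ -3.5815.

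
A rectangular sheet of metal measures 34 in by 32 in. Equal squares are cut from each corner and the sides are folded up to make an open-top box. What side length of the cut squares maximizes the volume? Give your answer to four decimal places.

5.4924

With cut size x, the volume is V(x) = x(34 − 2x)(32 − 2x) for 0 < x < 16.
V'(x) = 12x^2 − 264x + 1088. Setting V'(x) = 0 gives x ≈ 5.4924 (the root in (0, 16)).
V''(x) = 24x − 264 is negative there, so this is the maximum; V ≈ 2656.5038.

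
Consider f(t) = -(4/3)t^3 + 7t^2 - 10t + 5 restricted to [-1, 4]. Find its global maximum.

The derivative is -4t^2 + 14t - 10, which vanishes at t = 1 and t = 5/2.
Candidates: f(-1) = 70/3,  f(1) = 2/3,  f(5/2) = 35/12,  f(4) = -25/3.
The maximum over the interval is 70/3, attained at t = -1.

70/3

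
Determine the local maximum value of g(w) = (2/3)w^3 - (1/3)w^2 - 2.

-2

g'(w) = 2w^2 - (2/3)w. Setting g'(w) = 0 gives w ∈ {0, 1/3}.
Since g''(w) = 4w - 2/3, we get g''(0) = -2/3 < 0 ⇒ local maximum; g''(1/3) = 2/3 > 0 ⇒ local minimum.
The local maximum is g(0) = -2.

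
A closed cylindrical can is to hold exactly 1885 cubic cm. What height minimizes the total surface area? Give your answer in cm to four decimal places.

13.3888

With radius r and height h, πr²h = 1885 so h = 1885/(πr²), and S(r) = 2πr² + 2πrh = 2πr² + 2·1885/r.
S'(r) = 4πr − 2·1885/r² = 0 ⇒ r³ = 1885/(2π), so r ≈ 6.6944 and h = 2r ≈ 13.3888.
S''(r) = 4π + 4·1885/r³ > 0, so this is the minimum; S ≈ 844.7382.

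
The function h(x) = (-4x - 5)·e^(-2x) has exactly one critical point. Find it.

By the product rule, h'(x) = (8x + 6)·e^(-2x). Since e^(-2x) > 0, the only critical point is x = -3/4.
h''(-3/4) has the same sign as 8 > 0, so this is a local minimum.
h(-3/4) = (-2)·e^(3/2) ≈ -8.9634.

-3/4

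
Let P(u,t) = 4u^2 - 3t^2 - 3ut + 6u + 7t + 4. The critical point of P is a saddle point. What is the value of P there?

442/57

∂P/∂u = 8u - 3t + 6 = 0 and ∂P/∂t = -3u - 6t + 7 = 0, so (u, t) = (-5/19, 74/57).
The Hessian has P_{uu} = 8, P_{tt} = -6, P_{ut} = -3, giving D = -57 < 0, so the point is a saddle point.
P(-5/19, 74/57) = 442/57.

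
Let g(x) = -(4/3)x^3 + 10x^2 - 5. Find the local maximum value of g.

235/3

g'(x) = -4x^2 + 20x. Setting g'(x) = 0 gives x ∈ {0, 5}.
g''(x) = -8x + 20. g''(0) = 20 > 0 ⇒ local minimum; g''(5) = -20 < 0 ⇒ local maximum.
So the local maximum value is g(5) = 235/3.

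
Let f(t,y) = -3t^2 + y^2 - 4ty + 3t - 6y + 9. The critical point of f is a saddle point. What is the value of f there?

81/28

∂f/∂t = -6t - 4y + 3 = 0 and ∂f/∂y = -4t + 2y - 6 = 0, so (t, y) = (-9/14, 12/7).
The Hessian has f_{tt} = -6, f_{yy} = 2, f_{ty} = -4, giving D = -28 < 0, so the point is a saddle point.
f(-9/14, 12/7) = 81/28.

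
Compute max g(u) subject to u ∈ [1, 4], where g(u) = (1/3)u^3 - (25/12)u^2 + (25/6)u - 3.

5/3

Differentiating, g'(u) = u^2 - (25/6)u + 25/6; which vanishes at u = 5/3 and u = 5/2.
Candidates: g(1) = -7/12,  g(5/3) = -97/324,  g(5/2) = -19/48,  g(4) = 5/3.
So the maximum is g(4) = 5/3.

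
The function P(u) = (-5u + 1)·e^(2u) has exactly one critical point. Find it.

-3/10

Differentiating with the product rule gives P'(u) = (-10u - 3)·e^(2u). Since e^(2u) > 0, the only critical point is u = -3/10.
P''(-3/10) has the same sign as -10 < 0, so this is a local maximum.
P(-3/10) = (5/2)·e^(-3/5) ≈ 1.3720.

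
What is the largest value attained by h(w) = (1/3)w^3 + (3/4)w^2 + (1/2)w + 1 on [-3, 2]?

23/3

h'(w) = w^2 + (3/2)w + 1/2, which vanishes at w = -1 and w = -1/2.
Compare values at every candidate in [-3, 2]: h(-3) = -11/4,  h(-1) = 11/12,  h(-1/2) = 43/48,  h(2) = 23/3.
So the maximum is h(2) = 23/3.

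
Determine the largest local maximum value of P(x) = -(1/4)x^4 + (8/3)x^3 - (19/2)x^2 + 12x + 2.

83/12

P'(x) = -x^3 + 8x^2 - 19x + 12 = 0 at x = 1, 3, 4.
Since P''(x) = -3x^2 + 16x - 19, we get P''(1) = -6 < 0 ⇒ local maximum; P''(3) = 2 > 0 ⇒ local minimum; P''(4) = -3 < 0 ⇒ local maximum.
Thus P has its largest local maximum at x = 1, with value 83/12.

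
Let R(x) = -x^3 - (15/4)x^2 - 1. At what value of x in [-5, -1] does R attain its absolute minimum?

Differentiating, R'(x) = -3x^2 - (15/2)x; whose only zero in [-5, -1] is x = -5/2.
Candidates: R(-5) = 121/4; R(-5/2) = -141/16; R(-1) = -15/4.
The minimum over the interval is -141/16, attained at x = -5/2.

-5/2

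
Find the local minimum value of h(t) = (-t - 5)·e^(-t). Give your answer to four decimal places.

h'(t) = (-1)·e^(-t) + (-t - 5)·(-1)·e^(-t) = (t + 4)·e^(-t). Since e^(-t) > 0, the only critical point is t = -4.
h''(-4) has the same sign as 1 > 0, so this is a local minimum.
h(-4) = (-1)·e^(4) ≈ -54.5982.

-54.5982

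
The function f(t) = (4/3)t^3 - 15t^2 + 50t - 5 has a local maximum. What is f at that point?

Critical points: f'(t) = 4t^2 - 30t + 50 vanishes at t = 5/2, 5.
f''(t) = 8t - 30. f''(5/2) = -10 < 0 ⇒ local maximum; f''(5) = 10 > 0 ⇒ local minimum.
Thus f has its local maximum at t = 5/2, with value 565/12.

565/12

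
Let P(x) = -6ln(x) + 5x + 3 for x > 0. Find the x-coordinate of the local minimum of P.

P'(x) = -6/x + 5 = 0 gives x = 6/5.
P''(x) = 6/x², which is positive for x > 0, so this is a local minimum.
P(6/5) = -6·ln(6/5) + 6 + 3 ≈ 7.9061.

6/5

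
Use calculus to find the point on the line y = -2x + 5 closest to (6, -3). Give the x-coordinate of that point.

22/5

Minimize D(x)^2 = (x - 6)^2 + (-2x + 8)^2.
d/dx[D^2] = 2(x - 6) + 2·(-2)·(-2x + 8) = 0 ⇒ x = 22/5.
Then y = -19/5 and the distance is √(16/5) ≈ 1.7889.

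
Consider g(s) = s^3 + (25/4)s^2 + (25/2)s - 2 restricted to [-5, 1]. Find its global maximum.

71/4

The derivative is 3s^2 + (25/2)s + 25/2, which vanishes at s = -5/2 and s = -5/3.
Evaluating at the critical points and endpoints: g(-5) = -133/4, g(-5/2) = -157/16, g(-5/3) = -1091/108, g(1) = 71/4.
Hence the absolute maximum is 71/4 at s = 1.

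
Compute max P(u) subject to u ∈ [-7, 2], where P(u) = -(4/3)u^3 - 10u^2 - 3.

The derivative is -4u^2 - 20u, which vanishes at u = -5 and u = 0.
Compare values at every candidate in [-7, 2]: P(-7) = -107/3, P(-5) = -259/3, P(0) = -3, P(2) = -161/3.
The maximum over the interval is -3, attained at u = 0.

-3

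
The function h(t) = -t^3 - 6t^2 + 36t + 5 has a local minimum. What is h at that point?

-211

h'(t) = -3t^2 - 12t + 36. Setting h'(t) = 0 gives t ∈ {-6, 2}.
h''(t) = -6t - 12. h''(-6) = 24 > 0 ⇒ local minimum; h''(2) = -24 < 0 ⇒ local maximum.
The local minimum is h(-6) = -211.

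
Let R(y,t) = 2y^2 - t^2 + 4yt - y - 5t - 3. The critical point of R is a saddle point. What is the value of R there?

-43/24

∂R/∂y = 4y + 4t - 1 = 0 and ∂R/∂t = 4y - 2t - 5 = 0, so (y, t) = (11/12, -2/3).
The Hessian has R_{yy} = 4, R_{tt} = -2, R_{yt} = 4, giving D = -24 < 0, so the point is a saddle point.
R(11/12, -2/3) = -43/24.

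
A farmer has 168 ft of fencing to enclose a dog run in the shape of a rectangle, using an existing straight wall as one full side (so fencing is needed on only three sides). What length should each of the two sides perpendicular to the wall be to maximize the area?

Let the sides perpendicular to the wall have length x and the parallel side y, so 2x + y = 168 and the area is A = xy = x(168 − 2x).
A'(x) = 168 − 4x = 0 gives x = 42, and A''(x) = −4 < 0 confirms a maximum.
Then y = 168 − 2·42 = 84 and A = 3528.

42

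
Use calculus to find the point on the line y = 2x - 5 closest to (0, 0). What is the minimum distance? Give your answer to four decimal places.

Minimize D(x)^2 = (x + 0)^2 + (2x - 5)^2.
d/dx[D^2] = 2(x + 0) + 2·2·(2x - 5) = 0 ⇒ x = 2.
Then y = -1 and the distance is √(5) ≈ 2.2361.

2.2361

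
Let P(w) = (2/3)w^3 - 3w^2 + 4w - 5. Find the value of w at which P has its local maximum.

1

Critical points: P'(w) = 2w^2 - 6w + 4 vanishes at w = 1, 2.
Since P''(w) = 4w - 6, we get P''(1) = -2 < 0 ⇒ local maximum; P''(2) = 2 > 0 ⇒ local minimum.
The local maximum is P(1) = -10/3.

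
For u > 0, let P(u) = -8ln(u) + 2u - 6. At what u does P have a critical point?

P'(u) = -8/u + 2 = 0 gives u = 4.
P''(u) = 8/u², which is positive for u > 0, so this is a local minimum.
P(4) = -8·ln(4) + 8 - 6 ≈ -9.0904.

4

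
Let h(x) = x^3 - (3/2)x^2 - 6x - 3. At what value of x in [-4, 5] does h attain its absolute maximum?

5

Differentiating, h'(x) = 3x^2 - 3x - 6; which vanishes at x = -1 and x = 2.
Evaluating at the critical points and endpoints: h(-4) = -67; h(-1) = 1/2; h(2) = -13; h(5) = 109/2.
Hence the absolute maximum is 109/2 at x = 5.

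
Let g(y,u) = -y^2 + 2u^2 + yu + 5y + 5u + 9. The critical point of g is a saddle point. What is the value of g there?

∂g/∂y = -2y + u + 5 = 0 and ∂g/∂u = y + 4u + 5 = 0, so (y, u) = (5/3, -5/3).
The Hessian has g_{yy} = -2, g_{uu} = 4, g_{yu} = 1, giving D = -9 < 0, so the point is a saddle point.
g(5/3, -5/3) = 9.

9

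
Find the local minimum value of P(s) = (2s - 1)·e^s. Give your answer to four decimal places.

By the product rule, P'(s) = (2s + 1)·e^s. Since e^s > 0, the only critical point is s = -1/2.
P''(-1/2) has the same sign as 2 > 0, so this is a local minimum.
P(-1/2) = (-2)·e^(-1/2) ≈ -1.2131.

-1.2131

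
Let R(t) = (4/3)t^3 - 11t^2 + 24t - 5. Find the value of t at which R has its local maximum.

3/2

R'(t) = 4t^2 - 22t + 24 = 0 at t = 3/2, 4.
R''(t) = 8t - 22. R''(3/2) = -10 < 0 ⇒ local maximum; R''(4) = 10 > 0 ⇒ local minimum.
The local maximum is R(3/2) = 43/4.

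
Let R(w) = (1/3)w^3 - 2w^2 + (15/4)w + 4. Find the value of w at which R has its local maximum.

3/2

R'(w) = w^2 - 4w + 15/4. Setting R'(w) = 0 gives w ∈ {3/2, 5/2}.
Since R''(w) = 2w - 4, we get R''(3/2) = -1 < 0 ⇒ local maximum; R''(5/2) = 1 > 0 ⇒ local minimum.
Thus R has its local maximum at w = 3/2, with value 25/4.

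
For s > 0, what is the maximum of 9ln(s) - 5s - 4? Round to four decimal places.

-7.7099

P'(s) = 9/s − 5 = 0 gives s = 9/5.
P''(s) = -9/s², which is negative for s > 0, so this is a local maximum.
P(9/5) = 9·ln(9/5) - 9 - 4 ≈ -7.7099.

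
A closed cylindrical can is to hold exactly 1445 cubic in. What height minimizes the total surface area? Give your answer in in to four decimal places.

With radius r and height h, πr²h = 1445 so h = 1445/(πr²), and S(r) = 2πr² + 2πrh = 2πr² + 2·1445/r.
S'(r) = 4πr − 2·1445/r² = 0 ⇒ r³ = 1445/(2π), so r ≈ 6.1267 and h = 2r ≈ 12.2535.
S''(r) = 4π + 4·1445/r³ > 0, so this is the minimum; S ≈ 707.5543.

12.2535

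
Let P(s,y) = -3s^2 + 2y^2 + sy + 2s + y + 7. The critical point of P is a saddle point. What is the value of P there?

∂P/∂s = -6s + y + 2 = 0 and ∂P/∂y = s + 4y + 1 = 0, so (s, y) = (7/25, -8/25).
The Hessian has P_{ss} = -6, P_{yy} = 4, P_{sy} = 1, giving D = -25 < 0, so the point is a saddle point.
P(7/25, -8/25) = 178/25.

178/25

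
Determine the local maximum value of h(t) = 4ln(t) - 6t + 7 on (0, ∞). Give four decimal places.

h'(t) = 4/t − 6 = 0 gives t = 2/3.
h''(t) = -4/t², which is negative for t > 0, so this is a local maximum.
h(2/3) = 4·ln(2/3) - 4 + 7 ≈ 1.3781.

1.3781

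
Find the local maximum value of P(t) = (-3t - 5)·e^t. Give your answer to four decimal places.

Differentiating with the product rule gives P'(t) = (-3t - 8)·e^t. Since e^t > 0, the only critical point is t = -8/3.
P''(-8/3) has the same sign as -3 < 0, so this is a local maximum.
P(-8/3) = (3)·e^(-8/3) ≈ 0.2085.

0.2085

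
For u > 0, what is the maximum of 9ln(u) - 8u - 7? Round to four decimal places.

h'(u) = 9/u − 8 = 0 gives u = 9/8.
h''(u) = -9/u², which is negative for u > 0, so this is a local maximum.
h(9/8) = 9·ln(9/8) - 9 - 7 ≈ -14.9400.

-14.9400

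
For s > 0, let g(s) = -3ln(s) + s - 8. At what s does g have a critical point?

g'(s) = -3/s + 1 = 0 gives s = 3.
g''(s) = 3/s², which is positive for s > 0, so this is a local minimum.
g(3) = -3·ln(3) + 3 - 8 ≈ -8.2958.

3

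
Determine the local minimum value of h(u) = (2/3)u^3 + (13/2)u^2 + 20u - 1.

-499/24

Critical points: h'(u) = 2u^2 + 13u + 20 vanishes at u = -4, -5/2.
Second-derivative test with h''(u) = 4u + 13: h''(-4) = -3 < 0 ⇒ local maximum; h''(-5/2) = 3 > 0 ⇒ local minimum.
The local minimum is h(-5/2) = -499/24.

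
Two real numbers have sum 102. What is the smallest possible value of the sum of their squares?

5202

With a + b = 102, a^2 + b^2 = a^2 + (102 − a)^2.
The derivative 2a − 2(102 − a) = 4a − 204 vanishes at a = 51; second derivative 4 > 0, a minimum.
The minimum is 2·(51)^2 = 5202.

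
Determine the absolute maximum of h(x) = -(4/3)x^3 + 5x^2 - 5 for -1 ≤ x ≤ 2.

The derivative is -4x^2 + 10x, whose only zero in [-1, 2] is x = 0.
Evaluating at the critical points and endpoints: h(-1) = 4/3, h(0) = -5, h(2) = 13/3.
So the maximum is h(2) = 13/3.

13/3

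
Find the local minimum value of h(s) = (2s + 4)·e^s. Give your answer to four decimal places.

By the product rule, h'(s) = (2s + 6)·e^s. Since e^s > 0, the only critical point is s = -3.
h''(-3) has the same sign as 2 > 0, so this is a local minimum.
h(-3) = (-2)·e^(-3) ≈ -0.0996.

-0.0996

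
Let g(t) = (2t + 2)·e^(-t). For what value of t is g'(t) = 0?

Differentiating with the product rule gives g'(t) = (-2t)·e^(-t). Since e^(-t) > 0, the only critical point is t = 0.
g''(0) has the same sign as -2 < 0, so this is a local maximum.
g(0) = (2)·e^(0) ≈ 2.0000.

0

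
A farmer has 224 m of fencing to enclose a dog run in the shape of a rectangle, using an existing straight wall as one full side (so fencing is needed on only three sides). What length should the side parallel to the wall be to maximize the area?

Let the sides perpendicular to the wall have length x and the parallel side y, so 2x + y = 224 and the area is A = xy = x(224 − 2x).
A'(x) = 224 − 4x = 0 gives x = 56, and A''(x) = −4 < 0 confirms a maximum.
Then y = 224 − 2·56 = 112 and A = 6272.

112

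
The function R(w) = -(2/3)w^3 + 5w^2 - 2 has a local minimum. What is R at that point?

-2

R'(w) = -2w^2 + 10w. Setting R'(w) = 0 gives w ∈ {0, 5}.
Second-derivative test with R''(w) = -4w + 10: R''(0) = 10 > 0 ⇒ local minimum; R''(5) = -10 < 0 ⇒ local maximum.
Thus R has its local minimum at w = 0, with value -2.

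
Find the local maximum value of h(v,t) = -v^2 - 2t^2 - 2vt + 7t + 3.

∂h/∂v = -2v - 2t = 0 and ∂h/∂t = -2v - 4t + 7 = 0, so (v, t) = (-7/2, 7/2).
The Hessian has h_{vv} = -2, h_{tt} = -4, h_{vt} = -2, giving D = 4 > 0 with h_{vv} < 0, so the point is a local maximum.
h(-7/2, 7/2) = 61/4.

61/4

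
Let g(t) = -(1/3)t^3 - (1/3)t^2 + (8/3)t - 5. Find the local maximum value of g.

-229/81

Critical points: g'(t) = -t^2 - (2/3)t + 8/3 vanishes at t = -2, 4/3.
g''(t) = -2t - 2/3. g''(-2) = 10/3 > 0 ⇒ local minimum; g''(4/3) = -10/3 < 0 ⇒ local maximum.
So the local maximum value is g(4/3) = -229/81.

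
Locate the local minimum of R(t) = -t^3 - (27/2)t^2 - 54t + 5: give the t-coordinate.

-6

R'(t) = -3t^2 - 27t - 54. Setting R'(t) = 0 gives t ∈ {-6, -3}.
Second-derivative test with R''(t) = -6t - 27: R''(-6) = 9 > 0 ⇒ local minimum; R''(-3) = -9 < 0 ⇒ local maximum.
So the local minimum value is R(-6) = 59.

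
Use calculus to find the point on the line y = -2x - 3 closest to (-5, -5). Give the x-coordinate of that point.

Minimize D(x)^2 = (x + 5)^2 + (-2x + 2)^2.
d/dx[D^2] = 2(x + 5) + 2·(-2)·(-2x + 2) = 0 ⇒ x = -1/5.
Then y = -13/5 and the distance is √(144/5) ≈ 5.3666.

-1/5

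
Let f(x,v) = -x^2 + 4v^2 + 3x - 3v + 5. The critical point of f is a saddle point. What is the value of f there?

∂f/∂x = -2x + 3 = 0 and ∂f/∂v = 8v - 3 = 0, so (x, v) = (3/2, 3/8).
The Hessian has f_{xx} = -2, f_{vv} = 8, f_{xv} = 0, giving D = -16 < 0, so the point is a saddle point.
f(3/2, 3/8) = 107/16.

107/16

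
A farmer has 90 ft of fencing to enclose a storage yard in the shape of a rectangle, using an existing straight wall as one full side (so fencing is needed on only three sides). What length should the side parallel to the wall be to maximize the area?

Let the sides perpendicular to the wall have length x and the parallel side y, so 2x + y = 90 and the area is A = xy = x(90 − 2x).
A'(x) = 90 − 4x = 0 gives x = 45/2, and A''(x) = −4 < 0 confirms a maximum.
Then y = 90 − 2·45/2 = 45 and A = 2025/2.

45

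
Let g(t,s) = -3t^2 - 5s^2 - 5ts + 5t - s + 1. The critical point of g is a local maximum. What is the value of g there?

188/35

∂g/∂t = -6t - 5s + 5 = 0 and ∂g/∂s = -5t - 10s - 1 = 0, so (t, s) = (11/7, -31/35).
The Hessian has g_{tt} = -6, g_{ss} = -10, g_{ts} = -5, giving D = 35 > 0 with g_{tt} < 0, so the point is a local maximum.
g(11/7, -31/35) = 188/35.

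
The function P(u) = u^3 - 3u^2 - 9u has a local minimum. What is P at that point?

-27

Critical points: P'(u) = 3u^2 - 6u - 9 vanishes at u = -1, 3.
Second-derivative test with P''(u) = 6u - 6: P''(-1) = -12 < 0 ⇒ local maximum; P''(3) = 12 > 0 ⇒ local minimum.
Thus P has its local minimum at u = 3, with value -27.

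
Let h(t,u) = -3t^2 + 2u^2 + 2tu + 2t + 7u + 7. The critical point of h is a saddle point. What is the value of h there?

∂h/∂t = -6t + 2u + 2 = 0 and ∂h/∂u = 2t + 4u + 7 = 0, so (t, u) = (-3/14, -23/14).
The Hessian has h_{tt} = -6, h_{uu} = 4, h_{tu} = 2, giving D = -28 < 0, so the point is a saddle point.
h(-3/14, -23/14) = 29/28.

29/28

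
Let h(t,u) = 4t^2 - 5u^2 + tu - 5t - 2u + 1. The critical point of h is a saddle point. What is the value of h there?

∂h/∂t = 8t + u - 5 = 0 and ∂h/∂u = t - 10u - 2 = 0, so (t, u) = (52/81, -11/81).
The Hessian has h_{tt} = 8, h_{uu} = -10, h_{tu} = 1, giving D = -81 < 0, so the point is a saddle point.
h(52/81, -11/81) = -38/81.

-38/81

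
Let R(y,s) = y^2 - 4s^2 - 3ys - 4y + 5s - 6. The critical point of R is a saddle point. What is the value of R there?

∂R/∂y = 2y - 3s - 4 = 0 and ∂R/∂s = -3y - 8s + 5 = 0, so (y, s) = (47/25, -2/25).
The Hessian has R_{yy} = 2, R_{ss} = -8, R_{ys} = -3, giving D = -25 < 0, so the point is a saddle point.
R(47/25, -2/25) = -249/25.

-249/25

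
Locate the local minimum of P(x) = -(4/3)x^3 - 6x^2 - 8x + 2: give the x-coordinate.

-2

P'(x) = -4x^2 - 12x - 8. Setting P'(x) = 0 gives x ∈ {-2, -1}.
P''(x) = -8x - 12. P''(-2) = 4 > 0 ⇒ local minimum; P''(-1) = -4 < 0 ⇒ local maximum.
The local minimum is P(-2) = 14/3.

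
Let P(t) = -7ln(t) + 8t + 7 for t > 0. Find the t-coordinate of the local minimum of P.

P'(t) = -7/t + 8 = 0 gives t = 7/8.
P''(t) = 7/t², which is positive for t > 0, so this is a local minimum.
P(7/8) = -7·ln(7/8) + 7 + 7 ≈ 14.9347.

7/8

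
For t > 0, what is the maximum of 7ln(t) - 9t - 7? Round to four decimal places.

-15.7592

h'(t) = 7/t − 9 = 0 gives t = 7/9.
h''(t) = -7/t², which is negative for t > 0, so this is a local maximum.
h(7/9) = 7·ln(7/9) - 7 - 7 ≈ -15.7592.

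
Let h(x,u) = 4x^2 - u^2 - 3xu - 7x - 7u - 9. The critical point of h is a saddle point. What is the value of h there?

∂h/∂x = 8x - 3u - 7 = 0 and ∂h/∂u = -3x - 2u - 7 = 0, so (x, u) = (-7/25, -77/25).
The Hessian has h_{xx} = 8, h_{uu} = -2, h_{xu} = -3, giving D = -25 < 0, so the point is a saddle point.
h(-7/25, -77/25) = 69/25.

69/25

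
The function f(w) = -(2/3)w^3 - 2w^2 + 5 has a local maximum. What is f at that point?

5

f'(w) = -2w^2 - 4w. Setting f'(w) = 0 gives w ∈ {-2, 0}.
Second-derivative test with f''(w) = -4w - 4: f''(-2) = 4 > 0 ⇒ local minimum; f''(0) = -4 < 0 ⇒ local maximum.
The local maximum is f(0) = 5.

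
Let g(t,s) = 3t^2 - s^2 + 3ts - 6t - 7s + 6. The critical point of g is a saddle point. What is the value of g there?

∂g/∂t = 6t + 3s - 6 = 0 and ∂g/∂s = 3t - 2s - 7 = 0, so (t, s) = (11/7, -8/7).
The Hessian has g_{tt} = 6, g_{ss} = -2, g_{ts} = 3, giving D = -21 < 0, so the point is a saddle point.
g(11/7, -8/7) = 37/7.

37/7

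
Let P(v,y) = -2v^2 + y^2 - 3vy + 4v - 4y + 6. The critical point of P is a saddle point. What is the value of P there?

∂P/∂v = -4v - 3y + 4 = 0 and ∂P/∂y = -3v + 2y - 4 = 0, so (v, y) = (-4/17, 28/17).
The Hessian has P_{vv} = -4, P_{yy} = 2, P_{vy} = -3, giving D = -17 < 0, so the point is a saddle point.
P(-4/17, 28/17) = 38/17.

38/17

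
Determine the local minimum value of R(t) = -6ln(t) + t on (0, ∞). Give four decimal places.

-4.7506

R'(t) = -6/t + 1 = 0 gives t = 6.
R''(t) = 6/t², which is positive for t > 0, so this is a local minimum.
R(6) = -6·ln(6) + 6 ≈ -4.7506.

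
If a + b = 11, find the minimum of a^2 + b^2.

121/2

With a + b = 11, a^2 + b^2 = a^2 + (11 − a)^2.
The derivative 2a − 2(11 − a) = 4a − 22 vanishes at a = 11/2; second derivative 4 > 0, a minimum.
The minimum is 2·(11/2)^2 = 121/2.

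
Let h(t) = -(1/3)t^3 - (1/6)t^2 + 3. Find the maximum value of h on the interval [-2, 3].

5

h'(t) = -t^2 - (1/3)t, which vanishes at t = -1/3 and t = 0.
Compare values at every candidate in [-2, 3]: h(-2) = 5; h(-1/3) = 485/162; h(0) = 3; h(3) = -15/2.
The maximum over the interval is 5, attained at t = -2.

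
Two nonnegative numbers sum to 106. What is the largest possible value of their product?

2809

With x + y = 106, the product is P(x) = x(106 − x).
P'(x) = 106 − 2x = 0 gives x = 53; P'' = −2 < 0, so this is the maximum.
P = 53·53 = 2809.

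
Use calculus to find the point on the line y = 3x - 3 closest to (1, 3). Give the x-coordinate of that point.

Minimize D(x)^2 = (x - 1)^2 + (3x - 6)^2.
d/dx[D^2] = 2(x - 1) + 2·3·(3x - 6) = 0 ⇒ x = 19/10.
Then y = 27/10 and the distance is √(9/10) ≈ 0.9487.

19/10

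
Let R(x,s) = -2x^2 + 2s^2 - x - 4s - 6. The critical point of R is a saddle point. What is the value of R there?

∂R/∂x = -4x - 1 = 0 and ∂R/∂s = 4s - 4 = 0, so (x, s) = (-1/4, 1).
The Hessian has R_{xx} = -4, R_{ss} = 4, R_{xs} = 0, giving D = -16 < 0, so the point is a saddle point.
R(-1/4, 1) = -63/8.

-63/8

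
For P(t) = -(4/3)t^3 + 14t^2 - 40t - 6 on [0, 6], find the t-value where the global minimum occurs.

2

P'(t) = -4t^2 + 28t - 40, which vanishes at t = 2 and t = 5.
Candidates: P(0) = -6; P(2) = -122/3; P(5) = -68/3; P(6) = -30.
The minimum over the interval is -122/3, attained at t = 2.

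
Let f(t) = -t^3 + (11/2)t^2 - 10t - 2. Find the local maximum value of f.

Critical points: f'(t) = -3t^2 + 11t - 10 vanishes at t = 5/3, 2.
f''(t) = -6t + 11. f''(5/3) = 1 > 0 ⇒ local minimum; f''(2) = -1 < 0 ⇒ local maximum.
The local maximum is f(2) = -8.

-8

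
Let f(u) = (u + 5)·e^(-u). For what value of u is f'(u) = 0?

f'(u) = 1·e^(-u) + (u + 5)·(-1)·e^(-u) = (-u - 4)·e^(-u). Since e^(-u) > 0, the only critical point is u = -4.
f''(-4) has the same sign as -1 < 0, so this is a local maximum.
f(-4) = (1)·e^(4) ≈ 54.5982.

-4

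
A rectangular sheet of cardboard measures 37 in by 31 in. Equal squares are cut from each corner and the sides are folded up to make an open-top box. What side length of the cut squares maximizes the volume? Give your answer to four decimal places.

5.6009

With cut size x, the volume is V(x) = x(37 − 2x)(31 − 2x) for 0 < x < 15.5.
V'(x) = 12x^2 − 272x + 1147. Setting V'(x) = 0 gives x ≈ 5.6009 (the root in (0, 15.5)).
V''(x) = 24x − 272 is negative there, so this is the maximum; V ≈ 2860.7041.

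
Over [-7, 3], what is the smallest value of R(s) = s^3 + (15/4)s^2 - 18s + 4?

-117/4

R'(s) = 3s^2 + (15/2)s - 18, which vanishes at s = -4 and s = 3/2.
Candidates: R(-7) = -117/4, R(-4) = 72, R(3/2) = -179/16, R(3) = 43/4.
So the minimum is R(-7) = -117/4.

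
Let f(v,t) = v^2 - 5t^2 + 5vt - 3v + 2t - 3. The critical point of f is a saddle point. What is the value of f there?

-146/45

∂f/∂v = 2v + 5t - 3 = 0 and ∂f/∂t = 5v - 10t + 2 = 0, so (v, t) = (4/9, 19/45).
The Hessian has f_{vv} = 2, f_{tt} = -10, f_{vt} = 5, giving D = -45 < 0, so the point is a saddle point.
f(4/9, 19/45) = -146/45.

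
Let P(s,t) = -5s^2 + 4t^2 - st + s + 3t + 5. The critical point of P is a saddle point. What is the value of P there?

367/81

∂P/∂s = -10s - t + 1 = 0 and ∂P/∂t = -s + 8t + 3 = 0, so (s, t) = (11/81, -29/81).
The Hessian has P_{ss} = -10, P_{tt} = 8, P_{st} = -1, giving D = -81 < 0, so the point is a saddle point.
P(11/81, -29/81) = 367/81.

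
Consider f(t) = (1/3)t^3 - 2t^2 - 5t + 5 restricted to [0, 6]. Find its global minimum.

The derivative is t^2 - 4t - 5, whose only zero in [0, 6] is t = 5.
Compare values at every candidate in [0, 6]: f(0) = 5; f(5) = -85/3; f(6) = -25.
The minimum over the interval is -85/3, attained at t = 5.

-85/3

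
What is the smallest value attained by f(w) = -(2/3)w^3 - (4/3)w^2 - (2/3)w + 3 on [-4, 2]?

-9

The derivative is -2w^2 - (8/3)w - 2/3, which vanishes at w = -1 and w = -1/3.
Compare values at every candidate in [-4, 2]: f(-4) = 27; f(-1) = 3; f(-1/3) = 251/81; f(2) = -9.
So the minimum is f(2) = -9.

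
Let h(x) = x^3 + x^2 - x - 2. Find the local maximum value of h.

h'(x) = 3x^2 + 2x - 1 = 0 at x = -1, 1/3.
Since h''(x) = 6x + 2, we get h''(-1) = -4 < 0 ⇒ local maximum; h''(1/3) = 4 > 0 ⇒ local minimum.
Thus h has its local maximum at x = -1, with value -1.

-1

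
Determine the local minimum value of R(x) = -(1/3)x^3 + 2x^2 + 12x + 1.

R'(x) = -x^2 + 4x + 12 = 0 at x = -2, 6.
R''(x) = -2x + 4. R''(-2) = 8 > 0 ⇒ local minimum; R''(6) = -8 < 0 ⇒ local maximum.
The local minimum is R(-2) = -37/3.

-37/3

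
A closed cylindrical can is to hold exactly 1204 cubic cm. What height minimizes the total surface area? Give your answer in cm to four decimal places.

With radius r and height h, πr²h = 1204 so h = 1204/(πr²), and S(r) = 2πr² + 2πrh = 2πr² + 2·1204/r.
S'(r) = 4πr − 2·1204/r² = 0 ⇒ r³ = 1204/(2π), so r ≈ 5.7652 and h = 2r ≈ 11.5304.
S''(r) = 4π + 4·1204/r³ > 0, so this is the minimum; S ≈ 626.5161.

11.5304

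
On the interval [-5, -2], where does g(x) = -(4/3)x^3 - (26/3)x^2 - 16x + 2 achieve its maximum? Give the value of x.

g'(x) = -4x^2 - (52/3)x - 16, whose only zero in [-5, -2] is x = -3.
Candidates: g(-5) = 32,  g(-3) = 8,  g(-2) = 10.
So the maximum is g(-5) = 32.

-5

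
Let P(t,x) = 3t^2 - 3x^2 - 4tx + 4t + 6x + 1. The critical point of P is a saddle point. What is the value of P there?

4

∂P/∂t = 6t - 4x + 4 = 0 and ∂P/∂x = -4t - 6x + 6 = 0, so (t, x) = (0, 1).
The Hessian has P_{tt} = 6, P_{xx} = -6, P_{tx} = -4, giving D = -52 < 0, so the point is a saddle point.
P(0, 1) = 4.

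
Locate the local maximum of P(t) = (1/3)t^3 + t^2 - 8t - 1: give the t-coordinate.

P'(t) = t^2 + 2t - 8 = 0 at t = -4, 2.
Second-derivative test with P''(t) = 2t + 2: P''(-4) = -6 < 0 ⇒ local maximum; P''(2) = 6 > 0 ⇒ local minimum.
The local maximum is P(-4) = 77/3.

-4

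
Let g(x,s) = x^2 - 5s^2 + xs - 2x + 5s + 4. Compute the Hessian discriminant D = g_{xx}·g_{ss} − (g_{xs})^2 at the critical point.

∂g/∂x = 2x + s - 2 = 0 and ∂g/∂s = x - 10s + 5 = 0, so (x, s) = (5/7, 4/7).
The Hessian has g_{xx} = 2, g_{ss} = -10, g_{xs} = 1, giving D = -21 < 0, so the point is a saddle point.
D = (2)·(-10) − (1)^2 = -21.

-21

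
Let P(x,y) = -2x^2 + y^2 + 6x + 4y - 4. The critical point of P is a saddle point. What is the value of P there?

-7/2

∂P/∂x = -4x + 6 = 0 and ∂P/∂y = 2y + 4 = 0, so (x, y) = (3/2, -2).
The Hessian has P_{xx} = -4, P_{yy} = 2, P_{xy} = 0, giving D = -8 < 0, so the point is a saddle point.
P(3/2, -2) = -7/2.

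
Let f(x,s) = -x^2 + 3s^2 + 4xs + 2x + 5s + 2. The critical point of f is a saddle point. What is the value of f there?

∂f/∂x = -2x + 4s + 2 = 0 and ∂f/∂s = 4x + 6s + 5 = 0, so (x, s) = (-2/7, -9/14).
The Hessian has f_{xx} = -2, f_{ss} = 6, f_{xs} = 4, giving D = -28 < 0, so the point is a saddle point.
f(-2/7, -9/14) = 3/28.

3/28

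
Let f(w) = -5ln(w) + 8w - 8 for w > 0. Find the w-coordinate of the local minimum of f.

f'(w) = -5/w + 8 = 0 gives w = 5/8.
f''(w) = 5/w², which is positive for w > 0, so this is a local minimum.
f(5/8) = -5·ln(5/8) + 5 - 8 ≈ -0.6500.

5/8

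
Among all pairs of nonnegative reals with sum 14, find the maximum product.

49

With x + y = 14, the product is P(x) = x(14 − x).
P'(x) = 14 − 2x = 0 gives x = 7; P'' = −2 < 0, so this is the maximum.
P = 7·7 = 49.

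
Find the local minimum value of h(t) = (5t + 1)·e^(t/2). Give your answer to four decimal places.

-3.3287

h'(t) = 5·e^(t/2) + (5t + 1)·(1/2)·e^(t/2) = ((5/2)t + 11/2)·e^(t/2). Since e^(t/2) > 0, the only critical point is t = -11/5.
h''(-11/5) has the same sign as 5/2 > 0, so this is a local minimum.
h(-11/5) = (-10)·e^(-11/10) ≈ -3.3287.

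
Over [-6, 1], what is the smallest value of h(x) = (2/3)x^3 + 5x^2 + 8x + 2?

The derivative is 2x^2 + 10x + 8, which vanishes at x = -4 and x = -1.
Evaluating at the critical points and endpoints: h(-6) = -10, h(-4) = 22/3, h(-1) = -5/3, h(1) = 47/3.
The minimum over the interval is -10, attained at x = -6.

-10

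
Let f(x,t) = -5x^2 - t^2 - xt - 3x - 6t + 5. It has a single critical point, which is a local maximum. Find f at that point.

14

∂f/∂x = -10x - t - 3 = 0 and ∂f/∂t = -x - 2t - 6 = 0, so (x, t) = (0, -3).
The Hessian has f_{xx} = -10, f_{tt} = -2, f_{xt} = -1, giving D = 19 > 0 with f_{xx} < 0, so the point is a local maximum.
f(0, -3) = 14.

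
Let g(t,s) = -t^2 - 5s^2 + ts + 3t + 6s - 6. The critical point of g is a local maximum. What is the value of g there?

∂g/∂t = -2t + s + 3 = 0 and ∂g/∂s = t - 10s + 6 = 0, so (t, s) = (36/19, 15/19).
The Hessian has g_{tt} = -2, g_{ss} = -10, g_{ts} = 1, giving D = 19 > 0 with g_{tt} < 0, so the point is a local maximum.
g(36/19, 15/19) = -15/19.

-15/19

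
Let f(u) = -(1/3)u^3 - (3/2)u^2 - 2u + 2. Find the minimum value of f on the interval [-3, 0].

Differentiating, f'(u) = -u^2 - 3u - 2; which vanishes at u = -2 and u = -1.
Compare values at every candidate in [-3, 0]: f(-3) = 7/2,  f(-2) = 8/3,  f(-1) = 17/6,  f(0) = 2.
Hence the absolute minimum is 2 at u = 0.

2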